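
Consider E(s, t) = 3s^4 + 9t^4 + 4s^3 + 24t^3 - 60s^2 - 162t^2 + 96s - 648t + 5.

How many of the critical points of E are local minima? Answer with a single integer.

E separates as a function of s plus a function of t, so ∇E=0 decouples.
∂E/∂s = 12(s - 2)(s - 1)(s + 4) = 0 at s ∈ {-4, 1, 2}; ∂E/∂t = 36(t - 3)(t + 2)(t + 3) = 0 at t ∈ {-3, -2, 3}.
The Hessian is diagonal: diag(E_ss, E_tt). Second derivatives: E_ss(-4)=360, E_ss(1)=-60, E_ss(2)=72; E_tt(-3)=216, E_tt(-2)=-180, E_tt(3)=1080.
Local minima occur where both diagonal entries positive: (-4, -3), (-4, 3), (2, -3), (2, 3). Count: 4.

4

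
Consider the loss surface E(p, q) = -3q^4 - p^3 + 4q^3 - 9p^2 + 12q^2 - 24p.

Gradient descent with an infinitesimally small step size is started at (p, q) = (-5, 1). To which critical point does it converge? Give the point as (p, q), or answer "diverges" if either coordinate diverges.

E is separable, so gradient descent decouples: p follows -∂E/∂p, q follows -∂E/∂q.
∂E/∂p = -3(p + 2)(p + 4); at p=-5 this is -9, so p increases.
∂E/∂q = -12q(q - 2)(q + 1); at q=1 this is 24, so q decreases.
p converges to its nearest critical value -4 (a local min of the p-part); q converges to 0. The iterate converges to (-4, 0).

(-4, 0)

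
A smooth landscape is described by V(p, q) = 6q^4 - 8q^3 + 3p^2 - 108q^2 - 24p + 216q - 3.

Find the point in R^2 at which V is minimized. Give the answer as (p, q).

V(p,q) separates as A(p) + B(q) − 3, so its minimum is min A + min B − 3.
A'(p) = 6p - 24 vanishes at p ∈ {4}; B'(q) = 24(q - 3)(q - 1)(q + 3) vanishes at q ∈ {-3, 1, 3}.
Local minima of A (where A''>0): A(4)=-48. Local minima of B: B(-3)=-918, B(3)=-54.
So the global minimum of V is A(4) + B(-3) − 3 = -48 − 918 − 3 = -969, attained at (4, -3).

(4, -3)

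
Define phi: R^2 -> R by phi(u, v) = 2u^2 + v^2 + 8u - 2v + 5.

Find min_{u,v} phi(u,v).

phi(u,v) separates as P(u) + Q(v) + 5, so its minimum is min P + min Q + 5.
P'(u) = 4u + 8 vanishes at u ∈ {-2}; Q'(v) = 2v - 2 vanishes at v ∈ {1}.
Local minima of P (where P''>0): P(-2)=-8. Local minima of Q: Q(1)=-1.
So the global minimum of phi is P(-2) + Q(1) + 5 = -8 − 1 + 5 = -4, attained at (-2, 1).

-4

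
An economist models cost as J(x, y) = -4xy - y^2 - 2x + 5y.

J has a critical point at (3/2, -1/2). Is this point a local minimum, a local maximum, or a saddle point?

The Hessian of J is constant: H = [[0, -4], [-4, -2]].
det(H) = 0·(-2) − (-4)² = -16.
Since det(H) < 0, H is indefinite and the critical point is a saddle point.

saddle point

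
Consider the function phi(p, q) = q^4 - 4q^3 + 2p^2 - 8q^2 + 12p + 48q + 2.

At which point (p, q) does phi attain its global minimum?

phi(p,q) separates as A(p) + B(q) + 2, so its minimum is min A + min B + 2.
A'(p) = 4p + 12 vanishes at p ∈ {-3}; B'(q) = 4(q - 3)(q - 2)(q + 2) vanishes at q ∈ {-2, 2, 3}.
Local minima of A (where A''>0): A(-3)=-18. Local minima of B: B(-2)=-80, B(3)=45.
So the global minimum of phi is A(-3) + B(-2) + 2 = -18 − 80 + 2 = -96, attained at (-3, -2).

(-3, -2)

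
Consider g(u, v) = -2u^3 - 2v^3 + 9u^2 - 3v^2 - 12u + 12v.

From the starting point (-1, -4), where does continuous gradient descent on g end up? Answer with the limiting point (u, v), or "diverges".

g is separable, so gradient descent decouples: u follows -∂g/∂u, v follows -∂g/∂v.
∂g/∂u = -6(u - 2)(u - 1); at u=-1 this is -36, so u increases.
∂g/∂v = -6(v - 1)(v + 2); at v=-4 this is -60, so v increases.
u converges to its nearest critical value 1 (a local min of the u-part); v converges to -2. The iterate converges to (1, -2).

(1, -2)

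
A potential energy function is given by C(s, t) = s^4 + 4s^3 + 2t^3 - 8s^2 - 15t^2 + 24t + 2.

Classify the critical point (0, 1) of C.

local maximum

The mixed partial ∂²C/∂s∂t is 0, so the Hessian at any point is diag(C_ss, C_tt) = diag(4(3s^2 + 6s - 4), 6(2t - 5)).
At (0, 1): H = diag(-16, -18).
Both eigenvalues are negative, so H is negative definite: a local maximum.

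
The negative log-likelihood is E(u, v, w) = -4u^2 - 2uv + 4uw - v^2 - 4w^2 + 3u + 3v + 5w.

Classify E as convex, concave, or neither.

concave

E is quadratic, so its Hessian is the constant matrix H = [[-8, -2, 4], [-2, -2, 0], [4, 0, -8]].
Leading principal minors: -8, 12, -64.
Signs alternate −, +, − ⇒ H ≺ 0 ⇒ concave.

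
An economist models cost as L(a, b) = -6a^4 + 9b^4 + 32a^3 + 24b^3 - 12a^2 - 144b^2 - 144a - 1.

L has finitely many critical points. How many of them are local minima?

2

L separates as a function of a plus a function of b, so ∇L=0 decouples.
∂L/∂a = -24(a - 3)(a - 2)(a + 1) = 0 at a ∈ {-1, 2, 3}; ∂L/∂b = 36b(b - 2)(b + 4) = 0 at b ∈ {-4, 0, 2}.
The Hessian is diagonal: diag(L_aa, L_bb). Second derivatives: L_aa(-1)=-288, L_aa(2)=72, L_aa(3)=-96; L_bb(-4)=864, L_bb(0)=-288, L_bb(2)=432.
Local minima occur where both diagonal entries positive: (2, -4), (2, 2). Count: 2.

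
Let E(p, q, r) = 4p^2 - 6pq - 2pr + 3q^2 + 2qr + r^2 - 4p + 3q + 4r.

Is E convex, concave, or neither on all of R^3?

E is quadratic, so its Hessian is the constant matrix H = [[8, -6, -2], [-6, 6, 2], [-2, 2, 2]].
Leading principal minors: 8, 12, 16.
All positive ⇒ H ≻ 0 ⇒ convex.

convex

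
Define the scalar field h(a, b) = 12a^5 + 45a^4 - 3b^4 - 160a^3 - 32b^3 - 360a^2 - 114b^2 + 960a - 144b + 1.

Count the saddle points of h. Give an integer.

6

h separates as a function of a plus a function of b, so ∇h=0 decouples.
∂h/∂a = 60(a - 2)(a - 1)(a + 2)(a + 4) = 0 at a ∈ {-4, -2, 1, 2}; ∂h/∂b = -12(b + 1)(b + 3)(b + 4) = 0 at b ∈ {-4, -3, -1}.
The Hessian is diagonal: diag(h_aa, h_bb). Second derivatives: h_aa(-4)=-3600, h_aa(-2)=1440, h_aa(1)=-900, h_aa(2)=1440; h_bb(-4)=-36, h_bb(-3)=24, h_bb(-1)=-72.
Saddle points occur where the two diagonal entries have opposite signs: (-4, -3), (-2, -4), (-2, -1), (1, -3), (2, -4), (2, -1). Count: 6.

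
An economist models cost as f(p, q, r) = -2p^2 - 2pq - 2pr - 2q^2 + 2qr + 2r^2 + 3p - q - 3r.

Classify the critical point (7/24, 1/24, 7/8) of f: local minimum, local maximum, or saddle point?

saddle point

The Hessian is constant: H = [[-4, -2, -2], [-2, -4, 2], [-2, 2, 4]].
Leading principal minors: Δ₁ = -4, Δ₂ = 12, Δ₃ = 96.
The minors fit neither the all-positive nor the alternating-sign pattern, so H is indefinite: a saddle point.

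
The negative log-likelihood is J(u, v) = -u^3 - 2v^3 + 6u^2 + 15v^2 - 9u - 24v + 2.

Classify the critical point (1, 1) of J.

local minimum

The mixed partial ∂²J/∂u∂v is 0, so the Hessian at any point is diag(J_uu, J_vv) = diag(6(-u + 2), 6(-2v + 5)).
At (1, 1): H = diag(6, 18).
Both eigenvalues are positive, so H is positive definite: a local minimum.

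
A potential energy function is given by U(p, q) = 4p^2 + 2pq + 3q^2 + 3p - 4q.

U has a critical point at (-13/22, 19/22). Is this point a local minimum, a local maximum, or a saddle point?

The Hessian of U is constant: H = [[8, 2], [2, 6]].
det(H) = 8·6 − 2² = 44.
det(H) > 0 and tr(H) = 14 > 0, so H is positive definite and the point is a local minimum.

local minimum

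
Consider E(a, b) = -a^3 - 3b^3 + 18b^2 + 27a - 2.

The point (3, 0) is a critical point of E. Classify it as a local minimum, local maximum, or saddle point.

The mixed partial ∂²E/∂a∂b is 0, so the Hessian at any point is diag(E_aa, E_bb) = diag(-6a, 18(-b + 2)).
At (3, 0): H = diag(-18, 36).
The eigenvalues have opposite signs, so H is indefinite: a saddle point.

saddle point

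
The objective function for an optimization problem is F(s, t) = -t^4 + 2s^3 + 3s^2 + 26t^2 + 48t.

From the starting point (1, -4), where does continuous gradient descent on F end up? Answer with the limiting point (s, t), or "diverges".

F is separable, so gradient descent decouples: s follows -∂F/∂s, t follows -∂F/∂t.
∂F/∂s = 6s(s + 1); at s=1 this is 12, so s decreases.
∂F/∂t = -4(t - 4)(t + 1)(t + 3); at t=-4 this is 96, so t decreases.
The t-coordinate has no critical point in that direction and runs off to infinity.

diverges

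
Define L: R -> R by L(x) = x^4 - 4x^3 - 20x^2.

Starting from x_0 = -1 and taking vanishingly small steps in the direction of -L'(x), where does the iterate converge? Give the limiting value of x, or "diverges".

L'(x) = 4x(x - 5)(x + 2), so L'(-1) = 24.
Gradient descent moves in the -L' direction, i.e. x is decreasing.
The nearest critical point in that direction is x = -2, where L'' = 56 > 0 (a local minimum). The iterate converges there.

-2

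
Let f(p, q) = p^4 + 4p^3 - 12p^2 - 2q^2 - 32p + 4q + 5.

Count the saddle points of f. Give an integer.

2

f separates as a function of p plus a function of q, so ∇f=0 decouples.
∂f/∂p = 4(p - 2)(p + 1)(p + 4) = 0 at p ∈ {-4, -1, 2}; ∂f/∂q = -4(q - 1) = 0 at q ∈ {1}.
The Hessian is diagonal: diag(f_pp, f_qq). Second derivatives: f_pp(-4)=72, f_pp(-1)=-36, f_pp(2)=72; f_qq(1)=-4.
Saddle points occur where the two diagonal entries have opposite signs: (-4, 1), (2, 1). Count: 2.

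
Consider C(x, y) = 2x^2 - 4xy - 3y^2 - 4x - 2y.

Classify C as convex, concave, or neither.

C is quadratic, so its Hessian is the constant matrix H = [[4, -4], [-4, -6]].
det(H) = -40, tr(H) = -2.
det(H) < 0, so H is indefinite: neither convex nor concave.

neither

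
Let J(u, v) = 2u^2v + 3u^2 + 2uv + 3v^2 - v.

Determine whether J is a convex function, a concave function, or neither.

neither

The term 2u^2v is cubic, so the Hessian is not constant.
∂²J/∂u² = 4v + 6, which takes both signs as v varies (negative for sufficiently negative v). A diagonal entry of the Hessian changing sign means the Hessian is neither positive- nor negative-semidefinite on all of R^2.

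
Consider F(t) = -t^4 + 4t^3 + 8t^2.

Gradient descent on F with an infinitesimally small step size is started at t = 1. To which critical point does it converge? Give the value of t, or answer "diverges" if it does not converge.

0

F'(t) = -4t(t - 4)(t + 1), so F'(1) = 24.
Gradient descent moves in the -F' direction, i.e. t is decreasing.
The nearest critical point in that direction is t = 0, where F'' = 16 > 0 (a local minimum). The iterate converges there.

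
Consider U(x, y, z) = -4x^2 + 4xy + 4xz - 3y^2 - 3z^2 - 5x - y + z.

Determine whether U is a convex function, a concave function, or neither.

concave

U is quadratic, so its Hessian is the constant matrix H = [[-8, 4, 4], [4, -6, 0], [4, 0, -6]].
Leading principal minors: -8, 32, -96.
Signs alternate −, +, − ⇒ H ≺ 0 ⇒ concave.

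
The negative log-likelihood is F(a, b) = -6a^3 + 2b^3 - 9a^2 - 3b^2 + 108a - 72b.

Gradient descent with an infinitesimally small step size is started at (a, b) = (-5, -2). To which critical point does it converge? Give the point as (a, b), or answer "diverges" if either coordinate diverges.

F is separable, so gradient descent decouples: a follows -∂F/∂a, b follows -∂F/∂b.
∂F/∂a = -18(a - 2)(a + 3); at a=-5 this is -252, so a increases.
∂F/∂b = 6(b - 4)(b + 3); at b=-2 this is -36, so b increases.
a converges to its nearest critical value -3 (a local min of the a-part); b converges to 4. The iterate converges to (-3, 4).

(-3, 4)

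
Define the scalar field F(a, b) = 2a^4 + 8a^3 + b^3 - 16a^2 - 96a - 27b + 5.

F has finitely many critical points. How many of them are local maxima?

1

F separates as a function of a plus a function of b, so ∇F=0 decouples.
∂F/∂a = 8(a - 2)(a + 2)(a + 3) = 0 at a ∈ {-3, -2, 2}; ∂F/∂b = 3(b - 3)(b + 3) = 0 at b ∈ {-3, 3}.
The Hessian is diagonal: diag(F_aa, F_bb). Second derivatives: F_aa(-3)=40, F_aa(-2)=-32, F_aa(2)=160; F_bb(-3)=-18, F_bb(3)=18.
Local maxima occur where both diagonal entries negative: (-2, -3). Count: 1.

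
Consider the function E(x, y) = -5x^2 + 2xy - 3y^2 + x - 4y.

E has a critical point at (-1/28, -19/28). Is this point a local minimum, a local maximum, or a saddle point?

local maximum

The Hessian of E is constant: H = [[-10, 2], [2, -6]].
det(H) = (-10)·(-6) − 2² = 56.
det(H) > 0 and tr(H) = -16 < 0, so H is negative definite and the point is a local maximum.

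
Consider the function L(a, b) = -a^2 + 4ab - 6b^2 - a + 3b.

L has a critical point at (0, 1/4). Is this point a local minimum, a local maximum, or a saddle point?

The Hessian of L is constant: H = [[-2, 4], [4, -12]].
det(H) = (-2)·(-12) − 4² = 8.
det(H) > 0 and tr(H) = -14 < 0, so H is negative definite and the point is a local maximum.

local maximum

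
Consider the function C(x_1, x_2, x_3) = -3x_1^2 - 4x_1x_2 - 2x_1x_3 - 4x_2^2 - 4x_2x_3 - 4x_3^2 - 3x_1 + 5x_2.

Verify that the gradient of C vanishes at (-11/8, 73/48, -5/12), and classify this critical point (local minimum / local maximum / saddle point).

∇C = (-6x_1 - 4x_2 - 2x_3 - 3, -4x_1 - 8x_2 - 4x_3 + 5, -2x_1 - 4x_2 - 8x_3); substituting (-11/8, 73/48, -5/12) gives ∇C = (0, 0, 0), so (-11/8, 73/48, -5/12) is indeed a critical point.
The Hessian is constant: H = [[-6, -4, -2], [-4, -8, -4], [-2, -4, -8]].
Leading principal minors: Δ₁ = -6, Δ₂ = 32, Δ₃ = -192.
The minors alternate sign starting negative (−, +, −), so H is negative definite: a local maximum.

local maximum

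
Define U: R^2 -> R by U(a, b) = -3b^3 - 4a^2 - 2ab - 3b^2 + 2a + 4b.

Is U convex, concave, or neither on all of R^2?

neither

The term -3b^3 is cubic, so the Hessian is not constant.
∂²U/∂b² = -18b - 6, which takes both signs as b varies (negative for sufficiently large b). A diagonal entry of the Hessian changing sign means the Hessian is neither positive- nor negative-semidefinite on all of R^2.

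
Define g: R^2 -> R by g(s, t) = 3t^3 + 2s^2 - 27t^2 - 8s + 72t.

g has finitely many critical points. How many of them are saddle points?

g separates as a function of s plus a function of t, so ∇g=0 decouples.
∂g/∂s = 4(s - 2) = 0 at s ∈ {2}; ∂g/∂t = 9(t - 4)(t - 2) = 0 at t ∈ {2, 4}.
The Hessian is diagonal: diag(g_ss, g_tt). Second derivatives: g_ss(2)=4; g_tt(2)=-18, g_tt(4)=18.
Saddle points occur where the two diagonal entries have opposite signs: (2, 2). Count: 1.

1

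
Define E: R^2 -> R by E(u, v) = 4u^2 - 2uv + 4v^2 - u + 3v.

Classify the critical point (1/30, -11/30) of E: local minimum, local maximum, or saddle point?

The Hessian of E is constant: H = [[8, -2], [-2, 8]].
det(H) = 8·8 − (-2)² = 60.
det(H) > 0 and tr(H) = 16 > 0, so H is positive definite and the point is a local minimum.

local minimum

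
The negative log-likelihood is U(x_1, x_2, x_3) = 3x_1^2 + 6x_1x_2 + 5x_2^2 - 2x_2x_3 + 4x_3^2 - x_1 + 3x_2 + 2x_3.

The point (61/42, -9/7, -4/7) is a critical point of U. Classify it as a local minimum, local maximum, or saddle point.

local minimum

The Hessian is constant: H = [[6, 6, 0], [6, 10, -2], [0, -2, 8]].
Leading principal minors: Δ₁ = 6, Δ₂ = 24, Δ₃ = 168.
All leading minors are positive, so H is positive definite: a local minimum.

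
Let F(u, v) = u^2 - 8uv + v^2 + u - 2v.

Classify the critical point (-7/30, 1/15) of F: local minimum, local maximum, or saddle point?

The Hessian of F is constant: H = [[2, -8], [-8, 2]].
det(H) = 2·2 − (-8)² = -60.
Since det(H) < 0, H is indefinite and the critical point is a saddle point.

saddle point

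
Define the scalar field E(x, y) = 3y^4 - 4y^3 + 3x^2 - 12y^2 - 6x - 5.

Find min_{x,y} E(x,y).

-40

E(x,y) separates as P(x) + Q(y) − 5, so its minimum is min P + min Q − 5.
P'(x) = 6x - 6 vanishes at x ∈ {1}; Q'(y) = 12y(y - 2)(y + 1) vanishes at y ∈ {-1, 0, 2}.
Local minima of P (where P''>0): P(1)=-3. Local minima of Q: Q(-1)=-5, Q(2)=-32.
So the global minimum of E is P(1) + Q(2) − 5 = -3 − 32 − 5 = -40, attained at (1, 2).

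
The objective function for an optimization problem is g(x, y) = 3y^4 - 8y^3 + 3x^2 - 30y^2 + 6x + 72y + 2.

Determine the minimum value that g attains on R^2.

-153

g(x,y) separates as P(x) + Q(y) + 2, so its minimum is min P + min Q + 2.
P'(x) = 6x + 6 vanishes at x ∈ {-1}; Q'(y) = 12(y - 3)(y - 1)(y + 2) vanishes at y ∈ {-2, 1, 3}.
Local minima of P (where P''>0): P(-1)=-3. Local minima of Q: Q(-2)=-152, Q(3)=-27.
So the global minimum of g is P(-1) + Q(-2) + 2 = -3 − 152 + 2 = -153, attained at (-1, -2).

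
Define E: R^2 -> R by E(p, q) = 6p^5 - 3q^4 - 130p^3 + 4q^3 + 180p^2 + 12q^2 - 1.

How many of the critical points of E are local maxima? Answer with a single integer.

E separates as a function of p plus a function of q, so ∇E=0 decouples.
∂E/∂p = 30p(p - 3)(p - 1)(p + 4) = 0 at p ∈ {-4, 0, 1, 3}; ∂E/∂q = -12q(q - 2)(q + 1) = 0 at q ∈ {-1, 0, 2}.
The Hessian is diagonal: diag(E_pp, E_qq). Second derivatives: E_pp(-4)=-4200, E_pp(0)=360, E_pp(1)=-300, E_pp(3)=1260; E_qq(-1)=-36, E_qq(0)=24, E_qq(2)=-72.
Local maxima occur where both diagonal entries negative: (-4, -1), (-4, 2), (1, -1), (1, 2). Count: 4.

4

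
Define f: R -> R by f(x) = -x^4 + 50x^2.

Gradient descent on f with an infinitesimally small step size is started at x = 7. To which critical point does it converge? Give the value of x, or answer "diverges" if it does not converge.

diverges

f'(x) = -4x(x - 5)(x + 5), so f'(7) = -672.
Gradient descent moves in the -f' direction, i.e. x is increasing.
There is no critical point above x=7, and f' keeps the same sign, so the iterate runs off to +∞.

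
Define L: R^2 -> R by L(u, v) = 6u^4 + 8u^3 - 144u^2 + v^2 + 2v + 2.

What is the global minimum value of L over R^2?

-1279

L(u,v) separates as P(u) + Q(v) + 2, so its minimum is min P + min Q + 2.
P'(u) = 24u(u - 3)(u + 4) vanishes at u ∈ {-4, 0, 3}; Q'(v) = 2v + 2 vanishes at v ∈ {-1}.
Local minima of P (where P''>0): P(-4)=-1280, P(3)=-594. Local minima of Q: Q(-1)=-1.
So the global minimum of L is P(-4) + Q(-1) + 2 = -1280 − 1 + 2 = -1279, attained at (-4, -1).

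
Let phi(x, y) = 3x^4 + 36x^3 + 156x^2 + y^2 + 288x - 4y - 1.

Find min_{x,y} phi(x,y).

phi(x,y) separates as P(x) + Q(y) − 1, so its minimum is min P + min Q − 1.
P'(x) = 12(x + 2)(x + 3)(x + 4) vanishes at x ∈ {-4, -3, -2}; Q'(y) = 2y - 4 vanishes at y ∈ {2}.
Local minima of P (where P''>0): P(-4)=-192, P(-2)=-192. Local minima of Q: Q(2)=-4.
So the global minimum of phi is P(-4) + Q(2) − 1 = -192 − 4 − 1 = -197, attained at (-4, 2).

-197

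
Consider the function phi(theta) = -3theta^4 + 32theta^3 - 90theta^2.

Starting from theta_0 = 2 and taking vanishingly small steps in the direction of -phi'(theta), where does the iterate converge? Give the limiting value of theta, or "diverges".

3

phi'(theta) = -12theta(theta - 5)(theta - 3), so phi'(2) = -72.
Gradient descent moves in the -phi' direction, i.e. theta is increasing.
The nearest critical point in that direction is theta = 3, where phi'' = 72 > 0 (a local minimum). The iterate converges there.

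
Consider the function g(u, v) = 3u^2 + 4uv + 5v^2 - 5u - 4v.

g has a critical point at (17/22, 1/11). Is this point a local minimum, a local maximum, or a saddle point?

The Hessian of g is constant: H = [[6, 4], [4, 10]].
det(H) = 6·10 − 4² = 44.
det(H) > 0 and tr(H) = 16 > 0, so H is positive definite and the point is a local minimum.

local minimum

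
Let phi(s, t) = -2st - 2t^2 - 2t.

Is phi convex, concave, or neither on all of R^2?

phi is quadratic, so its Hessian is the constant matrix H = [[0, -2], [-2, -4]].
det(H) = -4, tr(H) = -4.
det(H) < 0, so H is indefinite: neither convex nor concave.

neither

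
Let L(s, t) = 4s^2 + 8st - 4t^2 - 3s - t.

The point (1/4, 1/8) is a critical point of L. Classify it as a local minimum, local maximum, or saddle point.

The Hessian of L is constant: H = [[8, 8], [8, -8]].
det(H) = 8·(-8) − 8² = -128.
Since det(H) < 0, H is indefinite and the critical point is a saddle point.

saddle point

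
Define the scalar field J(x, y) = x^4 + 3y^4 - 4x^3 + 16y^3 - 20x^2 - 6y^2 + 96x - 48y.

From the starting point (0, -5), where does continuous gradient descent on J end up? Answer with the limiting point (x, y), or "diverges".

(-3, -4)

J is separable, so gradient descent decouples: x follows -∂J/∂x, y follows -∂J/∂y.
∂J/∂x = 4(x - 4)(x - 2)(x + 3); at x=0 this is 96, so x decreases.
∂J/∂y = 12(y - 1)(y + 1)(y + 4); at y=-5 this is -288, so y increases.
x converges to its nearest critical value -3 (a local min of the x-part); y converges to -4. The iterate converges to (-3, -4).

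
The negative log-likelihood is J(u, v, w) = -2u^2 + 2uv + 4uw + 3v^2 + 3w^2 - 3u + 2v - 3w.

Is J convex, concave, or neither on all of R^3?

J is quadratic, so its Hessian is the constant matrix H = [[-4, 2, 4], [2, 6, 0], [4, 0, 6]].
Leading principal minors: -4, -28, -264.
Neither pattern holds ⇒ H is indefinite ⇒ neither convex nor concave.

neither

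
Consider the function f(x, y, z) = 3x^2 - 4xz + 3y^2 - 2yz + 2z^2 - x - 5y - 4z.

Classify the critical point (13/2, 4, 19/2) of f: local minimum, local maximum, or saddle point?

The Hessian is constant: H = [[6, 0, -4], [0, 6, -2], [-4, -2, 4]].
Leading principal minors: Δ₁ = 6, Δ₂ = 36, Δ₃ = 24.
All leading minors are positive, so H is positive definite: a local minimum.

local minimum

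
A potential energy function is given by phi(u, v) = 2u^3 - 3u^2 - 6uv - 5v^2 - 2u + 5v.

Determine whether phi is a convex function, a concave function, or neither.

neither

The term 2u^3 is cubic, so the Hessian is not constant.
∂²phi/∂u² = 12u - 6, which takes both signs as u varies (negative for sufficiently negative u). A diagonal entry of the Hessian changing sign means the Hessian is neither positive- nor negative-semidefinite on all of R^2.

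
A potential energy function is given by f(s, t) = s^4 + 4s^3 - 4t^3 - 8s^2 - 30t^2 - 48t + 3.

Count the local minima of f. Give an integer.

2

f separates as a function of s plus a function of t, so ∇f=0 decouples.
∂f/∂s = 4s(s - 1)(s + 4) = 0 at s ∈ {-4, 0, 1}; ∂f/∂t = -12(t + 1)(t + 4) = 0 at t ∈ {-4, -1}.
The Hessian is diagonal: diag(f_ss, f_tt). Second derivatives: f_ss(-4)=80, f_ss(0)=-16, f_ss(1)=20; f_tt(-4)=36, f_tt(-1)=-36.
Local minima occur where both diagonal entries positive: (-4, -4), (1, -4). Count: 2.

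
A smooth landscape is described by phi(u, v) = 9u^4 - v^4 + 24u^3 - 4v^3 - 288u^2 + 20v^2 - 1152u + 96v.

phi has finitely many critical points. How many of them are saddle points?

phi separates as a function of u plus a function of v, so ∇phi=0 decouples.
∂phi/∂u = 36(u - 4)(u + 2)(u + 4) = 0 at u ∈ {-4, -2, 4}; ∂phi/∂v = -4(v - 3)(v + 2)(v + 4) = 0 at v ∈ {-4, -2, 3}.
The Hessian is diagonal: diag(phi_uu, phi_vv). Second derivatives: phi_uu(-4)=576, phi_uu(-2)=-432, phi_uu(4)=1728; phi_vv(-4)=-56, phi_vv(-2)=40, phi_vv(3)=-140.
Saddle points occur where the two diagonal entries have opposite signs: (-4, -4), (-4, 3), (-2, -2), (4, -4), (4, 3). Count: 5.

5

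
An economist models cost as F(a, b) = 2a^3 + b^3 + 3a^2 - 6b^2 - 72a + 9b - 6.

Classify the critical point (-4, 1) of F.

local maximum

The mixed partial ∂²F/∂a∂b is 0, so the Hessian at any point is diag(F_aa, F_bb) = diag(6(2a + 1), 6(b - 2)).
At (-4, 1): H = diag(-42, -6).
Both eigenvalues are negative, so H is negative definite: a local maximum.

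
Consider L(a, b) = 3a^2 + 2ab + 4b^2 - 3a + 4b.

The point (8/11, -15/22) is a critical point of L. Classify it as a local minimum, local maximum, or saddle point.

local minimum

The Hessian of L is constant: H = [[6, 2], [2, 8]].
det(H) = 6·8 − 2² = 44.
det(H) > 0 and tr(H) = 14 > 0, so H is positive definite and the point is a local minimum.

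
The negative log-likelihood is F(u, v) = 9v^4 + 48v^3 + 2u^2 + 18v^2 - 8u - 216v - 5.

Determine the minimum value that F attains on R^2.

F(u,v) separates as P(u) + Q(v) − 5, so its minimum is min P + min Q − 5.
P'(u) = 4u - 8 vanishes at u ∈ {2}; Q'(v) = 36(v - 1)(v + 2)(v + 3) vanishes at v ∈ {-3, -2, 1}.
Local minima of P (where P''>0): P(2)=-8. Local minima of Q: Q(-3)=243, Q(1)=-141.
So the global minimum of F is P(2) + Q(1) − 5 = -8 − 141 − 5 = -154, attained at (2, 1).

-154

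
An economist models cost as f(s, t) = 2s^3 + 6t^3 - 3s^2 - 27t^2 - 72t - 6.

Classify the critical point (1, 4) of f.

local minimum

The mixed partial ∂²f/∂s∂t is 0, so the Hessian at any point is diag(f_ss, f_tt) = diag(6(2s - 1), 18(2t - 3)).
At (1, 4): H = diag(6, 90).
Both eigenvalues are positive, so H is positive definite: a local minimum.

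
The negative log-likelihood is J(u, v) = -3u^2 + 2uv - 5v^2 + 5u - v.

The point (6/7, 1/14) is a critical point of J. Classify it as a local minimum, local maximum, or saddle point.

local maximum

The Hessian of J is constant: H = [[-6, 2], [2, -10]].
det(H) = (-6)·(-10) − 2² = 56.
det(H) > 0 and tr(H) = -16 < 0, so H is negative definite and the point is a local maximum.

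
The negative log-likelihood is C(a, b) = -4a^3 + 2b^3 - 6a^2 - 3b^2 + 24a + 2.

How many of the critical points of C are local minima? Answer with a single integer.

C separates as a function of a plus a function of b, so ∇C=0 decouples.
∂C/∂a = -12(a - 1)(a + 2) = 0 at a ∈ {-2, 1}; ∂C/∂b = 6b(b - 1) = 0 at b ∈ {0, 1}.
The Hessian is diagonal: diag(C_aa, C_bb). Second derivatives: C_aa(-2)=36, C_aa(1)=-36; C_bb(0)=-6, C_bb(1)=6.
Local minima occur where both diagonal entries positive: (-2, 1). Count: 1.

1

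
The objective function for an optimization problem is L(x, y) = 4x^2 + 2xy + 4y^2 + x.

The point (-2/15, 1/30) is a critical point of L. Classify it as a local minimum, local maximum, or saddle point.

The Hessian of L is constant: H = [[8, 2], [2, 8]].
det(H) = 8·8 − 2² = 60.
det(H) > 0 and tr(H) = 16 > 0, so H is positive definite and the point is a local minimum.

local minimum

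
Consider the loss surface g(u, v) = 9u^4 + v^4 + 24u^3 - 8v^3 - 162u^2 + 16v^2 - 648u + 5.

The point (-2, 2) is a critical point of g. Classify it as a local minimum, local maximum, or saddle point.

local maximum

The mixed partial ∂²g/∂u∂v is 0, so the Hessian at any point is diag(g_uu, g_vv) = diag(36(3u^2 + 4u - 9), 4(3v^2 - 12v + 8)).
At (-2, 2): H = diag(-180, -16).
Both eigenvalues are negative, so H is negative definite: a local maximum.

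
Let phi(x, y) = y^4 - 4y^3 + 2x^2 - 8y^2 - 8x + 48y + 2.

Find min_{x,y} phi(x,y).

phi(x,y) separates as P(x) + Q(y) + 2, so its minimum is min P + min Q + 2.
P'(x) = 4x - 8 vanishes at x ∈ {2}; Q'(y) = 4(y - 3)(y - 2)(y + 2) vanishes at y ∈ {-2, 2, 3}.
Local minima of P (where P''>0): P(2)=-8. Local minima of Q: Q(-2)=-80, Q(3)=45.
So the global minimum of phi is P(2) + Q(-2) + 2 = -8 − 80 + 2 = -86, attained at (2, -2).

-86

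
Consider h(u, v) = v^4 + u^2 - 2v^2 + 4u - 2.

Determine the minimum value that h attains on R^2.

h(u,v) separates as P(u) + Q(v) − 2, so its minimum is min P + min Q − 2.
P'(u) = 2u + 4 vanishes at u ∈ {-2}; Q'(v) = 4v(v - 1)(v + 1) vanishes at v ∈ {-1, 0, 1}.
Local minima of P (where P''>0): P(-2)=-4. Local minima of Q: Q(-1)=-1, Q(1)=-1.
So the global minimum of h is P(-2) + Q(-1) − 2 = -4 − 1 − 2 = -7, attained at (-2, -1).

-7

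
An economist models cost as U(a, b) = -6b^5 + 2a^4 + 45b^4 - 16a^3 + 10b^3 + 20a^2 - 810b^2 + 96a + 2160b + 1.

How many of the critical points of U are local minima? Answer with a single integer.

4

U separates as a function of a plus a function of b, so ∇U=0 decouples.
∂U/∂a = 8(a - 4)(a - 3)(a + 1) = 0 at a ∈ {-1, 3, 4}; ∂U/∂b = -30(b - 4)(b - 3)(b - 2)(b + 3) = 0 at b ∈ {-3, 2, 3, 4}.
The Hessian is diagonal: diag(U_aa, U_bb). Second derivatives: U_aa(-1)=160, U_aa(3)=-32, U_aa(4)=40; U_bb(-3)=6300, U_bb(2)=-300, U_bb(3)=180, U_bb(4)=-420.
Local minima occur where both diagonal entries positive: (-1, -3), (-1, 3), (4, -3), (4, 3). Count: 4.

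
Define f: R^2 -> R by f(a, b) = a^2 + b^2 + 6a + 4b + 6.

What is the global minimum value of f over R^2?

f(a,b) separates as P(a) + Q(b) + 6, so its minimum is min P + min Q + 6.
P'(a) = 2a + 6 vanishes at a ∈ {-3}; Q'(b) = 2b + 4 vanishes at b ∈ {-2}.
Local minima of P (where P''>0): P(-3)=-9. Local minima of Q: Q(-2)=-4.
So the global minimum of f is P(-3) + Q(-2) + 6 = -9 − 4 + 6 = -7, attained at (-3, -2).

-7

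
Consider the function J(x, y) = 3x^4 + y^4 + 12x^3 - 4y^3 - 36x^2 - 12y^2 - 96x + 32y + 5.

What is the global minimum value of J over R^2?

J(x,y) separates as P(x) + Q(y) + 5, so its minimum is min P + min Q + 5.
P'(x) = 12(x - 2)(x + 1)(x + 4) vanishes at x ∈ {-4, -1, 2}; Q'(y) = 4(y - 4)(y - 1)(y + 2) vanishes at y ∈ {-2, 1, 4}.
Local minima of P (where P''>0): P(-4)=-192, P(2)=-192. Local minima of Q: Q(-2)=-64, Q(4)=-64.
So the global minimum of J is P(-4) + Q(-2) + 5 = -192 − 64 + 5 = -251, attained at (-4, -2).

-251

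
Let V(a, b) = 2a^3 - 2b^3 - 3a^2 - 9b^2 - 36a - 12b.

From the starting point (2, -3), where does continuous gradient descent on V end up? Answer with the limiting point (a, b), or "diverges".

V is separable, so gradient descent decouples: a follows -∂V/∂a, b follows -∂V/∂b.
∂V/∂a = 6(a - 3)(a + 2); at a=2 this is -24, so a increases.
∂V/∂b = -6(b + 1)(b + 2); at b=-3 this is -12, so b increases.
a converges to its nearest critical value 3 (a local min of the a-part); b converges to -2. The iterate converges to (3, -2).

(3, -2)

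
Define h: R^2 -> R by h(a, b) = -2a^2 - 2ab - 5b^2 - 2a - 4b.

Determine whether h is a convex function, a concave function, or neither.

concave

h is quadratic, so its Hessian is the constant matrix H = [[-4, -2], [-2, -10]].
det(H) = 36, tr(H) = -14.
det(H) > 0 and tr(H) < 0, so H is negative definite everywhere: concave.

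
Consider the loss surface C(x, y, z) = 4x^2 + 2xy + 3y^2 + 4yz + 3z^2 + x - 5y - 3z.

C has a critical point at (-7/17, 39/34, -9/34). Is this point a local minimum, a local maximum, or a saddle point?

The Hessian is constant: H = [[8, 2, 0], [2, 6, 4], [0, 4, 6]].
Leading principal minors: Δ₁ = 8, Δ₂ = 44, Δ₃ = 136.
All leading minors are positive, so H is positive definite: a local minimum.

local minimum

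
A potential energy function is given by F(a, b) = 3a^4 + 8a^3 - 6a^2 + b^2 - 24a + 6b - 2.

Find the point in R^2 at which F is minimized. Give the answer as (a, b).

F(a,b) separates as P(a) + Q(b) − 2, so its minimum is min P + min Q − 2.
P'(a) = 12(a - 1)(a + 1)(a + 2) vanishes at a ∈ {-2, -1, 1}; Q'(b) = 2b + 6 vanishes at b ∈ {-3}.
Local minima of P (where P''>0): P(-2)=8, P(1)=-19. Local minima of Q: Q(-3)=-9.
So the global minimum of F is P(1) + Q(-3) − 2 = -19 − 9 − 2 = -30, attained at (1, -3).

(1, -3)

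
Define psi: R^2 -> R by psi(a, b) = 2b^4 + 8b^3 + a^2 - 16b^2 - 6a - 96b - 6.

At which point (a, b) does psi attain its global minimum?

(3, 2)

psi(a,b) separates as P(a) + Q(b) − 6, so its minimum is min P + min Q − 6.
P'(a) = 2a - 6 vanishes at a ∈ {3}; Q'(b) = 8(b - 2)(b + 2)(b + 3) vanishes at b ∈ {-3, -2, 2}.
Local minima of P (where P''>0): P(3)=-9. Local minima of Q: Q(-3)=90, Q(2)=-160.
So the global minimum of psi is P(3) + Q(2) − 6 = -9 − 160 − 6 = -175, attained at (3, 2).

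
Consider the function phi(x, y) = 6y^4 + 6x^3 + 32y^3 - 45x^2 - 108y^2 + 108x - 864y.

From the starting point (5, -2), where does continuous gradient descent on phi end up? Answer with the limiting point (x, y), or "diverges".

(3, 3)

phi is separable, so gradient descent decouples: x follows -∂phi/∂x, y follows -∂phi/∂y.
∂phi/∂x = 18(x - 3)(x - 2); at x=5 this is 108, so x decreases.
∂phi/∂y = 24(y - 3)(y + 3)(y + 4); at y=-2 this is -240, so y increases.
x converges to its nearest critical value 3 (a local min of the x-part); y converges to 3. The iterate converges to (3, 3).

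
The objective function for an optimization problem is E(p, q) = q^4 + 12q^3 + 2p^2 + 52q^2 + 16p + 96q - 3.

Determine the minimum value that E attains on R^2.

E(p,q) separates as A(p) + B(q) − 3, so its minimum is min A + min B − 3.
A'(p) = 4p + 16 vanishes at p ∈ {-4}; B'(q) = 4(q + 2)(q + 3)(q + 4) vanishes at q ∈ {-4, -3, -2}.
Local minima of A (where A''>0): A(-4)=-32. Local minima of B: B(-4)=-64, B(-2)=-64.
So the global minimum of E is A(-4) + B(-4) − 3 = -32 − 64 − 3 = -99, attained at (-4, -4).

-99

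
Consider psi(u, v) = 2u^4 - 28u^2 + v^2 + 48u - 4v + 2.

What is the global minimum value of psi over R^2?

-236

psi(u,v) separates as P(u) + Q(v) + 2, so its minimum is min P + min Q + 2.
P'(u) = 8(u - 2)(u - 1)(u + 3) vanishes at u ∈ {-3, 1, 2}; Q'(v) = 2v - 4 vanishes at v ∈ {2}.
Local minima of P (where P''>0): P(-3)=-234, P(2)=16. Local minima of Q: Q(2)=-4.
So the global minimum of psi is P(-3) + Q(2) + 2 = -234 − 4 + 2 = -236, attained at (-3, 2).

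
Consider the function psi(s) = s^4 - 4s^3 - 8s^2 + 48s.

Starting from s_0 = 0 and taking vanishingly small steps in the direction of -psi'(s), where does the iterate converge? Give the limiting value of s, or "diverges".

psi'(s) = 4(s - 3)(s - 2)(s + 2), so psi'(0) = 48.
Gradient descent moves in the -psi' direction, i.e. s is decreasing.
The nearest critical point in that direction is s = -2, where psi'' = 80 > 0 (a local minimum). The iterate converges there.

-2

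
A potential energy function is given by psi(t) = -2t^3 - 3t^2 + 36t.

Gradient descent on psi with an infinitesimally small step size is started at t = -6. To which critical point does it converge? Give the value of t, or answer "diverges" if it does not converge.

psi'(t) = -6(t - 2)(t + 3), so psi'(-6) = -144.
Gradient descent moves in the -psi' direction, i.e. t is increasing.
The nearest critical point in that direction is t = -3, where psi'' = 30 > 0 (a local minimum). The iterate converges there.

-3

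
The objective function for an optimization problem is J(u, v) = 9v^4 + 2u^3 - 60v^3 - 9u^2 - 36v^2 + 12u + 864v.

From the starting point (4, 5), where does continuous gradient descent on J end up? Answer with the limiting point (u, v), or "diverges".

(2, 4)

J is separable, so gradient descent decouples: u follows -∂J/∂u, v follows -∂J/∂v.
∂J/∂u = 6(u - 2)(u - 1); at u=4 this is 36, so u decreases.
∂J/∂v = 36(v - 4)(v - 3)(v + 2); at v=5 this is 504, so v decreases.
u converges to its nearest critical value 2 (a local min of the u-part); v converges to 4. The iterate converges to (2, 4).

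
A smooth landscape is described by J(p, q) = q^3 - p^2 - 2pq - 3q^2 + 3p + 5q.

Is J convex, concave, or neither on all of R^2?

The term q^3 is cubic, so the Hessian is not constant.
∂²J/∂q² = 6q - 6, which takes both signs as q varies (negative for sufficiently negative q). A diagonal entry of the Hessian changing sign means the Hessian is neither positive- nor negative-semidefinite on all of R^2.

neither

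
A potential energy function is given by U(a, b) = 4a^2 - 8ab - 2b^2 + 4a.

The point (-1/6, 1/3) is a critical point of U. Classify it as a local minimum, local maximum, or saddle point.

saddle point

The Hessian of U is constant: H = [[8, -8], [-8, -4]].
det(H) = 8·(-4) − (-8)² = -96.
Since det(H) < 0, H is indefinite and the critical point is a saddle point.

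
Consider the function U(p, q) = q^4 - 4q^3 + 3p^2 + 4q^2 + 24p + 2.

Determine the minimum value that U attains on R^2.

-46

U(p,q) separates as A(p) + B(q) + 2, so its minimum is min A + min B + 2.
A'(p) = 6p + 24 vanishes at p ∈ {-4}; B'(q) = 4q(q - 2)(q - 1) vanishes at q ∈ {0, 1, 2}.
Local minima of A (where A''>0): A(-4)=-48. Local minima of B: B(0)=0, B(2)=0.
So the global minimum of U is A(-4) + B(0) + 2 = -48 + 0 + 2 = -46, attained at (-4, 0).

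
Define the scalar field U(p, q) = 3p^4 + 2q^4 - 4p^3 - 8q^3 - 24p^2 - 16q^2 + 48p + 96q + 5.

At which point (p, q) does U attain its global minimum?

(-2, -2)

U(p,q) separates as A(p) + B(q) + 5, so its minimum is min A + min B + 5.
A'(p) = 12(p - 2)(p - 1)(p + 2) vanishes at p ∈ {-2, 1, 2}; B'(q) = 8(q - 3)(q - 2)(q + 2) vanishes at q ∈ {-2, 2, 3}.
Local minima of A (where A''>0): A(-2)=-112, A(2)=16. Local minima of B: B(-2)=-160, B(3)=90.
So the global minimum of U is A(-2) + B(-2) + 5 = -112 − 160 + 5 = -267, attained at (-2, -2).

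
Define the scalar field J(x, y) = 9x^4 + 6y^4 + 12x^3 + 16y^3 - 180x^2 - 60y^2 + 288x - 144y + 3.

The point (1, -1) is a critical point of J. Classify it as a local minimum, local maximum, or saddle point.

The mixed partial ∂²J/∂x∂y is 0, so the Hessian at any point is diag(J_xx, J_yy) = diag(36(3x^2 + 2x - 10), 24(3y^2 + 4y - 5)).
At (1, -1): H = diag(-180, -144).
Both eigenvalues are negative, so H is negative definite: a local maximum.

local maximum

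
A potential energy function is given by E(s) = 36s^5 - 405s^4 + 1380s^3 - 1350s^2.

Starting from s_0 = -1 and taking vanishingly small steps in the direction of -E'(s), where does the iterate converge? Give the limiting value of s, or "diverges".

E'(s) = 180s(s - 5)(s - 3)(s - 1), so E'(-1) = 8640.
Gradient descent moves in the -E' direction, i.e. s is decreasing.
There is no critical point below s=-1, and E' keeps the same sign, so the iterate runs off to −∞.

diverges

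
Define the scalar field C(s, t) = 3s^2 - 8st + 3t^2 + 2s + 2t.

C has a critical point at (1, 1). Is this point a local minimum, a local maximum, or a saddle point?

The Hessian of C is constant: H = [[6, -8], [-8, 6]].
det(H) = 6·6 − (-8)² = -28.
Since det(H) < 0, H is indefinite and the critical point is a saddle point.

saddle point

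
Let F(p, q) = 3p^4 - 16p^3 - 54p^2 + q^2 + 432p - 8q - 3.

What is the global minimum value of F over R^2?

-1126

F(p,q) separates as A(p) + B(q) − 3, so its minimum is min A + min B − 3.
A'(p) = 12(p - 4)(p - 3)(p + 3) vanishes at p ∈ {-3, 3, 4}; B'(q) = 2q - 8 vanishes at q ∈ {4}.
Local minima of A (where A''>0): A(-3)=-1107, A(4)=608. Local minima of B: B(4)=-16.
So the global minimum of F is A(-3) + B(4) − 3 = -1107 − 16 − 3 = -1126, attained at (-3, 4).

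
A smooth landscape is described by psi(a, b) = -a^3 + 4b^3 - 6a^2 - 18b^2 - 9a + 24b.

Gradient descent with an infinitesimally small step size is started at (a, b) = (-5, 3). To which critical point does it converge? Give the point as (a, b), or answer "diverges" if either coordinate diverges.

psi is separable, so gradient descent decouples: a follows -∂psi/∂a, b follows -∂psi/∂b.
∂psi/∂a = -3(a + 1)(a + 3); at a=-5 this is -24, so a increases.
∂psi/∂b = 12(b - 2)(b - 1); at b=3 this is 24, so b decreases.
a converges to its nearest critical value -3 (a local min of the a-part); b converges to 2. The iterate converges to (-3, 2).

(-3, 2)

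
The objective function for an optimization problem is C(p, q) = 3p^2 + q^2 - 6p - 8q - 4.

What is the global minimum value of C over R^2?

C(p,q) separates as A(p) + B(q) − 4, so its minimum is min A + min B − 4.
A'(p) = 6p - 6 vanishes at p ∈ {1}; B'(q) = 2q - 8 vanishes at q ∈ {4}.
Local minima of A (where A''>0): A(1)=-3. Local minima of B: B(4)=-16.
So the global minimum of C is A(1) + B(4) − 4 = -3 − 16 − 4 = -23, attained at (1, 4).

-23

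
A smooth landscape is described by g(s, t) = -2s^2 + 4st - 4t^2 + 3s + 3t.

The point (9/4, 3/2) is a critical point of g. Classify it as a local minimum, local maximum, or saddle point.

local maximum

The Hessian of g is constant: H = [[-4, 4], [4, -8]].
det(H) = (-4)·(-8) − 4² = 16.
det(H) > 0 and tr(H) = -12 < 0, so H is negative definite and the point is a local maximum.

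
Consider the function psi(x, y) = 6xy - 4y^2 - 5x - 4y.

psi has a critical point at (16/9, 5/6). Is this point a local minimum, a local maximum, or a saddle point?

The Hessian of psi is constant: H = [[0, 6], [6, -8]].
det(H) = 0·(-8) − 6² = -36.
Since det(H) < 0, H is indefinite and the critical point is a saddle point.

saddle point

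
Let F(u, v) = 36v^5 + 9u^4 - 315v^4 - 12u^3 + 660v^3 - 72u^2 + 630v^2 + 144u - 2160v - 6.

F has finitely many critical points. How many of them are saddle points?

F separates as a function of u plus a function of v, so ∇F=0 decouples.
∂F/∂u = 36(u - 2)(u - 1)(u + 2) = 0 at u ∈ {-2, 1, 2}; ∂F/∂v = 180(v - 4)(v - 3)(v - 1)(v + 1) = 0 at v ∈ {-1, 1, 3, 4}.
The Hessian is diagonal: diag(F_uu, F_vv). Second derivatives: F_uu(-2)=432, F_uu(1)=-108, F_uu(2)=144; F_vv(-1)=-7200, F_vv(1)=2160, F_vv(3)=-1440, F_vv(4)=2700.
Saddle points occur where the two diagonal entries have opposite signs: (-2, -1), (-2, 3), (1, 1), (1, 4), (2, -1), (2, 3). Count: 6.

6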